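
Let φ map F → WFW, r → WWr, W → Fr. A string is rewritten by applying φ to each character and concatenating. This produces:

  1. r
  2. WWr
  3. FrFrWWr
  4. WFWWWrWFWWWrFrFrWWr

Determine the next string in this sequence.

FrWFWFrFrFrWWrFrWFWFrFrFrWWrWFWWWrWFWWWrFrFrWWr

Replace each of the 19 characters of WFWWWrWFWWWrFrFrWWr in place — Fr WFW Fr Fr Fr WWr Fr WFW Fr Fr Fr WWr WFW WWr WFW WWr Fr Fr WWr — and concatenate.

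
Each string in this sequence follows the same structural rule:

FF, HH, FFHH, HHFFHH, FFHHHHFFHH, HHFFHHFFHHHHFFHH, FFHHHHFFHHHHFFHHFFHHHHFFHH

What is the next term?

HHFFHHFFHHHHFFHHFFHHHHFFHHHHFFHHFFHHHHFFHH

Each term (from the third on) is the two preceding terms concatenated in order: term 3 = FF·HH = FFHH.
The next term joins HHFFHHFFHHHHFFHH and FFHHHHFFHHHHFFHHFFHHHHFFHH.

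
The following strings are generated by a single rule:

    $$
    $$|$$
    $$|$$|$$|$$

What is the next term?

s(k+1) = s(k)·|·s(k) — each term doubles the last with '|' between the halves.
One more doubling of $$|$$|$$|$$ gives the answer.

$$|$$|$$|$$|$$|$$|$$|$$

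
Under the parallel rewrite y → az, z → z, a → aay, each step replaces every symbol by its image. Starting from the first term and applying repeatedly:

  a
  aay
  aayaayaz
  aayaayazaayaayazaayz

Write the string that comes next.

aayaayazaayaayazaayzaayaayazaayaayazaayzaayaayazz

Replace each of the 20 characters of aayaayazaayaayazaayz in place — aay aay az aay aay az aay z aay aay az aay aay az aay z aay aay az z — and concatenate.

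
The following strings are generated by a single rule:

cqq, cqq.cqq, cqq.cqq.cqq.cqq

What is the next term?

Each string is two copies of the previous one joined by '.'.
So the next term is two copies of cqq.cqq.cqq.cqq with '.' between the halves.

cqq.cqq.cqq.cqq.cqq.cqq.cqq.cqq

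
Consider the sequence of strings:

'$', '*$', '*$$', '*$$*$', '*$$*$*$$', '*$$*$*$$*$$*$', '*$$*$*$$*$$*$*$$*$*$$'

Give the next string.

*$$*$*$$*$$*$*$$*$*$$*$$*$*$$*$$*$

This is a Fibonacci-style word recurrence s(k) = s(k−1)·s(k−2): e.g. *$·$ = *$$.
The next term joins *$$*$*$$*$$*$*$$*$*$$ and *$$*$*$$*$$*$.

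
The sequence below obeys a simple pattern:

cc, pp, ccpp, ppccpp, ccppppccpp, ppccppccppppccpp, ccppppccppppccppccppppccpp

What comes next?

From term 3 onward, concatenate the second-to-last term with the last: cc·pp = ccpp, pp·ccpp = ppccpp, …
So term 8 is ppccppccppppccpp·ccppppccppppccppccppppccpp.

ppccppccppppccppccppppccppppccppccppppccpp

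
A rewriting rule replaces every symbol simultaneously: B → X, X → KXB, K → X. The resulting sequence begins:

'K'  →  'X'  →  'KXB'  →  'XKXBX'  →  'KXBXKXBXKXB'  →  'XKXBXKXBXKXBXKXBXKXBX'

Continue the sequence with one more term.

Rewriting the 21 symbols of XKXBXKXBXKXBXKXBXKXBX one by one yields KXB X KXB X KXB X KXB X KXB X KXB X KXB X KXB X KXB X KXB X KXB; concatenated:

KXBXKXBXKXBXKXBXKXBXKXBXKXBXKXBXKXBXKXBXKXB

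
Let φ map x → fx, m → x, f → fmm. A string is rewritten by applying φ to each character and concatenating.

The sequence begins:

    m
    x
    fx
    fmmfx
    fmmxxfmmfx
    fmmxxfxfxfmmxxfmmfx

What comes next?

Rewriting the 19 symbols of fmmxxfxfxfmmxxfmmfx one by one yields fmm x x fx fx fmm fx fmm fx fmm x x fx fx fmm x x fmm fx; concatenated:

fmmxxfxfxfmmfxfmmfxfmmxxfxfxfmmxxfmmfx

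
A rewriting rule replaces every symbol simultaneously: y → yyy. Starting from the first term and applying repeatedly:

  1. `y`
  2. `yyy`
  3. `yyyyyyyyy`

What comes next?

yyyyyyyyyyyyyyyyyyyyyyyyyyy

Expanding yyyyyyyyy: y→yyy, y→yyy, y→yyy, y→yyy, y→yyy, y→yyy, y→yyy, y→yyy, y→yyy. Concatenated: yyy yyy yyy yyy yyy yyy yyy yyy yyy.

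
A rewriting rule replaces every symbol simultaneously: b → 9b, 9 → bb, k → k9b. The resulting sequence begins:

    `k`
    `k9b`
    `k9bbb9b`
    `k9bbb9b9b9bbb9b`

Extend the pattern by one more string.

Replace each of the 15 characters of k9bbb9b9b9bbb9b in place — k9b bb 9b 9b 9b bb 9b bb 9b bb 9b 9b 9b bb 9b — and concatenate.

k9bbb9b9b9bbb9bbb9bbb9b9b9bbb9b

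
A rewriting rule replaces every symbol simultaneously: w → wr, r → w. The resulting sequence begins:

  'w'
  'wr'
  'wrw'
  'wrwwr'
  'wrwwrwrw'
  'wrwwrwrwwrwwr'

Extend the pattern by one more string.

Applying the rule to each of the 13 symbols of wrwwrwrwwrwwr gives the pieces wr w wr wr w wr w wr wr w wr wr w, which concatenate to the answer.

wrwwrwrwwrwwrwrwwrwrw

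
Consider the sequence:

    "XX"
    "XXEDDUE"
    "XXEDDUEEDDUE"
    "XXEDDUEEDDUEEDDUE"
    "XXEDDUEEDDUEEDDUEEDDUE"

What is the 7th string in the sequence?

Each term is the previous one with EDDUE appended.
From XXEDDUEEDDUEEDDUEEDDUE, 2 further steps: XXEDDUEEDDUEEDDUEEDDUE → XXEDDUEEDDUEEDDUEEDDUEEDDUE → (answer).

XXEDDUEEDDUEEDDUEEDDUEEDDUEEDDUE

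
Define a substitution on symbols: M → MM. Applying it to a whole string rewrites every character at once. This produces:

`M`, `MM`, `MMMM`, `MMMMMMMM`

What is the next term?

Rewriting each symbol of MMMMMMMM: M→MM, M→MM, M→MM, M→MM, M→MM, M→MM, M→MM, M→MM, which concatenates to MM MM MM MM MM MM MM MM.

MMMMMMMMMMMMMMMM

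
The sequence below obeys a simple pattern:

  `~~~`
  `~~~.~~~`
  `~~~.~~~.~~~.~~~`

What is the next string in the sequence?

Every step duplicates the string with '.' between the halves.
One more doubling of ~~~.~~~.~~~.~~~ gives the answer.

~~~.~~~.~~~.~~~.~~~.~~~.~~~.~~~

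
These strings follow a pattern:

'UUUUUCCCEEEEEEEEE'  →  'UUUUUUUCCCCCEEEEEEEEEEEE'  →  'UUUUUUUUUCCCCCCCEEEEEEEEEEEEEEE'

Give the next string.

Term n consists of 2n+1 U's, followed by 2n-1 C's, followed by 3n+3 E's, where the shown terms are n = 2, 3, 4.
Setting n = 5 gives 11, 9, 18 characters in each block.

UUUUUUUUUUUCCCCCCCCCEEEEEEEEEEEEEEEEEE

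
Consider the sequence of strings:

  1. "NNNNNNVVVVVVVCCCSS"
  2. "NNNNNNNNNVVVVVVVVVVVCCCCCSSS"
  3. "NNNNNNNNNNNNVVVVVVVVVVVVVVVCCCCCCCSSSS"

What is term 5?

The n-th term is 3n N's then 4n-1 V's then 2n-1 C's then n S's, where the shown terms are n = 2, 3, 4.
At n = 6 the blocks have lengths 18, 23, 11, 6.

NNNNNNNNNNNNNNNNNNVVVVVVVVVVVVVVVVVVVVVVVCCCCCCCCCCCSSSSSS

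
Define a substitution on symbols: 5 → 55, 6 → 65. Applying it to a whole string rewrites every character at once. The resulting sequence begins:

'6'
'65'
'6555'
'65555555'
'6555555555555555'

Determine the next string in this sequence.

Rewriting the 16 symbols of 6555555555555555 one by one yields 65 55 55 55 55 55 55 55 55 55 55 55 55 55 55 55; concatenated:

65555555555555555555555555555555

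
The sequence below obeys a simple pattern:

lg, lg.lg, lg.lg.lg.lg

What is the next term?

Each string is two copies of the previous one joined by '.'.
One more doubling of lg.lg.lg.lg gives the answer.

lg.lg.lg.lg.lg.lg.lg.lg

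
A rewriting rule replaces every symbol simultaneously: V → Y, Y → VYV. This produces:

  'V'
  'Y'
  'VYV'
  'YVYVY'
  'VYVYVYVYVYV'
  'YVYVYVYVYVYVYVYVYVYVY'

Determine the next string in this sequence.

φ(YVYVYVYVYVYVYVYVYVYVY) expands symbol-by-symbol to VYV Y VYV Y VYV Y VYV Y VYV Y VYV Y VYV Y VYV Y VYV Y VYV Y VYV; joining the 21 pieces gives the next term.

VYVYVYVYVYVYVYVYVYVYVYVYVYVYVYVYVYVYVYVYVYV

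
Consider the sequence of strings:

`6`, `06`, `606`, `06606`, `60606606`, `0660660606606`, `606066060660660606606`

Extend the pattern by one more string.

0660660606606606066060660660606606

From term 3 onward, concatenate the second-to-last term with the last: 6·06 = 606, 06·606 = 06606, …
Continuing: 0660660606606 · 606066060660660606606 gives term 8.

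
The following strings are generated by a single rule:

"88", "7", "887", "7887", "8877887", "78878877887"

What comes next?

Each term (from the third on) is the two preceding terms concatenated in order: term 3 = 88·7 = 887.
The next term joins 8877887 and 78878877887.

887788778878877887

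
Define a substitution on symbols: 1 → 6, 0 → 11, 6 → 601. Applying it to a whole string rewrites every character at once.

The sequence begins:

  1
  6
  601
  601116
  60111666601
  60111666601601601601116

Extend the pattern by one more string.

Replace each of the 23 characters of 60111666601601601601116 in place — 601 11 6 6 6 601 601 601 601 11 6 601 11 6 601 11 6 601 11 6 6 6 601 — and concatenate.

6011166660160160160111660111660111660111666601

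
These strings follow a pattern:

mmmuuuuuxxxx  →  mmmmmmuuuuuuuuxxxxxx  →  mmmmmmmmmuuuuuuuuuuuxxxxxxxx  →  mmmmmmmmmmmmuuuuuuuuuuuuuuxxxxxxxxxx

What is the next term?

Term n consists of 3n m's, followed by 3n+2 u's, followed by 2n+2 x's (n = 1, 2, …).
For the next term, n = 5, so the run lengths are 15, 17, 12.

mmmmmmmmmmmmmmmuuuuuuuuuuuuuuuuuxxxxxxxxxxxx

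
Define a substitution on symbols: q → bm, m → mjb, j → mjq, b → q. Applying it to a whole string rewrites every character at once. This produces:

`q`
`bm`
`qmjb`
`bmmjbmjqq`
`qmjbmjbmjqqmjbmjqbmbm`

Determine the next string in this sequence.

bmmjbmjqqmjbmjqqmjbmjqbmbmmjbmjqqmjbmjqbmqmjbqmjb

Applying the rule to each of the 21 symbols of qmjbmjbmjqqmjbmjqbmbm gives the pieces bm mjb mjq q mjb mjq q mjb mjq bm bm mjb mjq q mjb mjq bm q mjb q mjb, which concatenate to the answer.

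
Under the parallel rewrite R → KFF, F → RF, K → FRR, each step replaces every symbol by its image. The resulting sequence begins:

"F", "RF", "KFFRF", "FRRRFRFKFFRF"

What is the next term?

Apply φ to FRRRFRFKFFRF symbol by symbol: F→RF, R→KFF, R→KFF, R→KFF, F→RF, R→KFF, F→RF, K→FRR, F→RF, F→RF, R→KFF, F→RF; joined: RF KFF KFF KFF RF KFF RF FRR RF RF KFF RF.

RFKFFKFFKFFRFKFFRFFRRRFRFKFFRF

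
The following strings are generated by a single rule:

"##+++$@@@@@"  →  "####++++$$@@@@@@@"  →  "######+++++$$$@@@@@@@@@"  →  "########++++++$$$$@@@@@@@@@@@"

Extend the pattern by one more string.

The n-th term is 2n #'s then n+2 +'s then n $'s then 2n+3 @'s (n = 1, 2, …).
For the next term, n = 5, so the run lengths are 10, 7, 5, 13.

##########+++++++$$$$$@@@@@@@@@@@@@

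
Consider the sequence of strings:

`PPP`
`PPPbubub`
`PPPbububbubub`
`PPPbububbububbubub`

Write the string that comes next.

PPPbububbububbububbubub

Each term is the previous one with bubub appended.
So the next term is PPPbububbububbubub·bubub.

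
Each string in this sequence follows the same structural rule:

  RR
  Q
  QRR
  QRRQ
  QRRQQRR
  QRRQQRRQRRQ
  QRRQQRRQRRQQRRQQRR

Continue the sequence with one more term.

QRRQQRRQRRQQRRQQRRQRRQQRRQRRQ

This is a Fibonacci-style word recurrence s(k) = s(k−1)·s(k−2): e.g. Q·RR = QRR.
Continuing: QRRQQRRQRRQQRRQQRR · QRRQQRRQRRQ gives term 8.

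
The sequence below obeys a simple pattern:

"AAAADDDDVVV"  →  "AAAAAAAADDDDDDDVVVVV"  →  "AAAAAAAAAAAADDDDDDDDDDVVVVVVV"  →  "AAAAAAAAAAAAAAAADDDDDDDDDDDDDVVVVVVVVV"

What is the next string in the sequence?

The n-th term is 4n A's then 3n+1 D's then 2n+1 V's (n = 1, 2, …).
At n = 5 the blocks have lengths 20, 16, 11.

AAAAAAAAAAAAAAAAAAAADDDDDDDDDDDDDDDDVVVVVVVVVVV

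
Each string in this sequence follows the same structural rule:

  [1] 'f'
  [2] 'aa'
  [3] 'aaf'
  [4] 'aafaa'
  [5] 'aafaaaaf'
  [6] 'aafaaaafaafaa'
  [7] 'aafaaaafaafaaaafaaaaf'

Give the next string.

From term 3 onward, concatenate the last term with the second-to-last: aa·f = aaf, aaf·aa = aafaa, …
The next term joins aafaaaafaafaaaafaaaaf and aafaaaafaafaa.

aafaaaafaafaaaafaaaafaafaaaafaafaa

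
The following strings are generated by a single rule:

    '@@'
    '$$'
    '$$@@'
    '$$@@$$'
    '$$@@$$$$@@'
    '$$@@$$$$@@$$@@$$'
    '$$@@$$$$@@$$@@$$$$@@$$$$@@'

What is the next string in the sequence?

This is a Fibonacci-style word recurrence s(k) = s(k−1)·s(k−2): e.g. $$·@@ = $$@@.
So term 8 is $$@@$$$$@@$$@@$$$$@@$$$$@@·$$@@$$$$@@$$@@$$.

$$@@$$$$@@$$@@$$$$@@$$$$@@$$@@$$$$@@$$@@$$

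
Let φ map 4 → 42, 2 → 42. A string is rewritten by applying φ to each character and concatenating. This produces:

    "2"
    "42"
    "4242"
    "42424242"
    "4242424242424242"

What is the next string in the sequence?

Replace each of the 16 characters of 4242424242424242 in place — 42 42 42 42 42 42 42 42 42 42 42 42 42 42 42 42 — and concatenate.

42424242424242424242424242424242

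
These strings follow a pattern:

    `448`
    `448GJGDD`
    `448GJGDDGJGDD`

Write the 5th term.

448GJGDDGJGDDGJGDDGJGDD

Each term is the previous one with GJGDD appended.
From 448GJGDDGJGDD, 2 further steps: 448GJGDDGJGDD → 448GJGDDGJGDDGJGDD → (answer).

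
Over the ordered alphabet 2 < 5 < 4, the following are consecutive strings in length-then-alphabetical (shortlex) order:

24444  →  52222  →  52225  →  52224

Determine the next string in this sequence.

52252

Treat 52224 as a base-3 numeral over the given alphabet and add one, carrying through any trailing 4's.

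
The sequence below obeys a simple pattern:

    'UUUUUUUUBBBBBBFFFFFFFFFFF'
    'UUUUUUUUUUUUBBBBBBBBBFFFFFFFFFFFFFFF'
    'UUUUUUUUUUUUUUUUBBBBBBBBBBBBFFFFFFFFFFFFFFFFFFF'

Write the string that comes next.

Each string has the form U^{4n} B^{3n} F^{4n+3}, where the shown terms are n = 2, 3, 4.
At n = 5 the blocks have lengths 20, 15, 23.

UUUUUUUUUUUUUUUUUUUUBBBBBBBBBBBBBBBFFFFFFFFFFFFFFFFFFFFFFF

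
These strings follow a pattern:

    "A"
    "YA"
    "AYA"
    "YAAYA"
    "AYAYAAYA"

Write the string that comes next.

Each term (from the third on) is the two preceding terms concatenated in order: term 3 = A·YA = AYA.
Continuing: YAAYA · AYAYAAYA gives term 6.

YAAYAAYAYAAYA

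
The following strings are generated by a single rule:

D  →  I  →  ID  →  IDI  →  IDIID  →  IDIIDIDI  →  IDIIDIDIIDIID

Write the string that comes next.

Each term (from the third on) is the previous term followed by the one before it: term 3 = I·D = ID.
So term 8 is IDIIDIDIIDIID·IDIIDIDI.

IDIIDIDIIDIIDIDIIDIDI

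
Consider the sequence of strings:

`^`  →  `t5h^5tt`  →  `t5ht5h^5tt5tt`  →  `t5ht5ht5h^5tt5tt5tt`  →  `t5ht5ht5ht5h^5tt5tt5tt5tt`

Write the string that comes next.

Each term wraps the previous one in t5h on the left and 5tt on the right.
Applying this once more to t5ht5ht5ht5h^5tt5tt5tt5tt:

t5ht5ht5ht5ht5h^5tt5tt5tt5tt5tt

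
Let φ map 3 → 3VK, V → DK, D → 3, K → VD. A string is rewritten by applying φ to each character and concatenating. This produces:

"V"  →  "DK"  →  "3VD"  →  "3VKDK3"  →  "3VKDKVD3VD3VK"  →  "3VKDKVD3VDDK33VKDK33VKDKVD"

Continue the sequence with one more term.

Applying the rule to each of the 26 symbols of 3VKDKVD3VDDK33VKDK33VKDKVD gives the pieces 3VK DK VD 3 VD DK 3 3VK DK 3 3 VD 3VK 3VK DK VD 3 VD 3VK 3VK DK VD 3 VD DK 3, which concatenate to the answer.

3VKDKVD3VDDK33VKDK33VD3VK3VKDKVD3VD3VK3VKDKVD3VDDK3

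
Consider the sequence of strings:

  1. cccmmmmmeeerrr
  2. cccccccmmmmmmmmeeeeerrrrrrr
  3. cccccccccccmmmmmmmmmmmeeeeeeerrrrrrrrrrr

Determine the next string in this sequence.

Term n consists of 4n-1 c's, followed by 3n+2 m's, followed by 2n+1 e's, followed by 4n-1 r's (n = 1, 2, …).
Setting n = 4 gives 15, 14, 9, 15 characters in each block.

cccccccccccccccmmmmmmmmmmmmmmeeeeeeeeerrrrrrrrrrrrrrr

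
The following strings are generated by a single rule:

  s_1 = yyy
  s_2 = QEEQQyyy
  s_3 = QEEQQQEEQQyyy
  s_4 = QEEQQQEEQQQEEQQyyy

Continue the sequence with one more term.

QEEQQQEEQQQEEQQQEEQQyyy

Every step adds QEEQQ at the front: s(k+1) = QEEQQ·s(k).
So the next term is QEEQQ·QEEQQQEEQQQEEQQyyy.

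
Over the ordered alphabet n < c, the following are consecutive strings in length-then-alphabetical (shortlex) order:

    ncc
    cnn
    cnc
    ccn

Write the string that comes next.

The successor of ccn increments the rightmost position that isn't already c and resets every position after it to n.

ccc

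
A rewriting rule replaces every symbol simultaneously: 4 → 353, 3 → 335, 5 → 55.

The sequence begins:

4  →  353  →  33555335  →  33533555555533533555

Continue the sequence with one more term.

335335553353355555555555555533533555335335555555

φ(33533555555533533555) expands symbol-by-symbol to 335 335 55 335 335 55 55 55 55 55 55 55 335 335 55 335 335 55 55 55; joining the 20 pieces gives the next term.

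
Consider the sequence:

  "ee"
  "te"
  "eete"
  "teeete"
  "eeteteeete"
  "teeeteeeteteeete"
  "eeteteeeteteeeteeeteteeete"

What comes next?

teeeteeeteteeeteeeteteeeteteeeteeeteteeete

Each term (from the third on) is the two preceding terms concatenated in order: term 3 = ee·te = eete.
Continuing: teeeteeeteteeete · eeteteeeteteeeteeeteteeete gives term 8.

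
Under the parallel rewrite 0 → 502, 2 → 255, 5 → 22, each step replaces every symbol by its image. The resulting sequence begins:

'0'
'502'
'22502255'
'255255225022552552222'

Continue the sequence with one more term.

Applying the rule to each of the 21 symbols of 255255225022552552222 gives the pieces 255 22 22 255 22 22 255 255 22 502 255 255 22 22 255 22 22 255 255 255 255, which concatenate to the answer.

255222225522222552552250225525522222552222255255255255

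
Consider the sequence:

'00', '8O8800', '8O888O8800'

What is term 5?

Every step adds 8O88 at the front: s(k+1) = 8O88·s(k).
From 8O888O8800, 2 further steps: 8O888O8800 → 8O888O888O8800 → (answer).

8O888O888O888O8800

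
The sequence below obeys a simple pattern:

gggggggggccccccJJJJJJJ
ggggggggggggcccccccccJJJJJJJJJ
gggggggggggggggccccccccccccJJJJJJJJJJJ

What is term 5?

gggggggggggggggggggggccccccccccccccccccJJJJJJJJJJJJJJJ

The n-th term is 3n+3 g's then 3n c's then 2n+3 J's, where the shown terms are n = 2, 3, 4.
Setting n = 6 gives 21, 18, 15 characters in each block.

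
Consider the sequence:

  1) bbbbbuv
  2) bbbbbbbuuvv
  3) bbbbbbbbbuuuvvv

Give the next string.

bbbbbbbbbbbuuuuvvvv

The n-th term is 2n+1 b's then n-1 u's then n-1 v's, where the shown terms are n = 2, 3, 4.
For the next term, n = 5, so the run lengths are 11, 4, 4.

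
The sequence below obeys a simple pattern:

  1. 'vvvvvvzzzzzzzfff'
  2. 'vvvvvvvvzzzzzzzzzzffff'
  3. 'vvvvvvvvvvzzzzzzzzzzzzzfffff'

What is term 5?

vvvvvvvvvvvvvvzzzzzzzzzzzzzzzzzzzfffffff

Term n consists of 2n v's, followed by 3n-2 z's, followed by n f's, where the shown terms are n = 3, 4, 5.
For term 5, n = 7, so the run lengths are 14, 19, 7.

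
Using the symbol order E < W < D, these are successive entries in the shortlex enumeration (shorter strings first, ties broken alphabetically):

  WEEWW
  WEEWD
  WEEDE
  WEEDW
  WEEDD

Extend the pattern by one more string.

WEWEE

Find the rightmost character of WEEDD below D, bump it to the next letter, and reset everything to its right to E.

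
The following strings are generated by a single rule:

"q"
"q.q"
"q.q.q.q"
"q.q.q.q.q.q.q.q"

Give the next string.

s(k+1) = s(k)·.·s(k) — each term doubles the last with '.' between the halves.
Doubling q.q.q.q.q.q.q.q with '.' between the halves:

q.q.q.q.q.q.q.q.q.q.q.q.q.q.q.q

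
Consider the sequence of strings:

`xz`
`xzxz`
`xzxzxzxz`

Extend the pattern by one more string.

xzxzxzxzxzxzxzxz

Every step duplicates the string.
One more doubling of xzxzxzxz gives the answer.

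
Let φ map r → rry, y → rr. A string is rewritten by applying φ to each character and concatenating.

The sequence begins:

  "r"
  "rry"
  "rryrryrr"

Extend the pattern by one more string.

Rewriting each symbol of rryrryrr: r→rry, r→rry, y→rr, r→rry, r→rry, y→rr, r→rry, r→rry, which concatenates to rry rry rr rry rry rr rry rry.

rryrryrrrryrryrrrryrry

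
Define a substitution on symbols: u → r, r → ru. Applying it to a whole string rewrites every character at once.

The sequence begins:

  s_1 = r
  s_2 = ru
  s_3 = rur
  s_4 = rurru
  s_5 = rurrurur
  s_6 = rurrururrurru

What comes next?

rurrururrurrururrurur

Replace each of the 13 characters of rurrururrurru in place — ru r ru ru r ru r ru ru r ru ru r — and concatenate.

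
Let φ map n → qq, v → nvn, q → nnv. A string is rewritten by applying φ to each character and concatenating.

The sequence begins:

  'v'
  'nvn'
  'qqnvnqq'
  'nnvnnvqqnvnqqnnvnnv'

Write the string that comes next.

qqqqnvnqqqqnvnnnvnnvqqnvnqqnnvnnvqqqqnvnqqqqnvn

Replace each of the 19 characters of nnvnnvqqnvnqqnnvnnv in place — qq qq nvn qq qq nvn nnv nnv qq nvn qq nnv nnv qq qq nvn qq qq nvn — and concatenate.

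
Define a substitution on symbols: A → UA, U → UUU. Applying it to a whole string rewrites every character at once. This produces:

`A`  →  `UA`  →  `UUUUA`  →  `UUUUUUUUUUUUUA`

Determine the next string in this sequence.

Rewriting the 14 symbols of UUUUUUUUUUUUUA one by one yields UUU UUU UUU UUU UUU UUU UUU UUU UUU UUU UUU UUU UUU UA; concatenated:

UUUUUUUUUUUUUUUUUUUUUUUUUUUUUUUUUUUUUUUUA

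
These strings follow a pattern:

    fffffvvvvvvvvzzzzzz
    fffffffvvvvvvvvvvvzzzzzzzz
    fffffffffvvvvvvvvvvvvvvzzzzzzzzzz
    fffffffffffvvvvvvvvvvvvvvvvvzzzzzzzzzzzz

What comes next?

fffffffffffffvvvvvvvvvvvvvvvvvvvvzzzzzzzzzzzzzz

The n-th term is 2n+1 f's then 3n+2 v's then 2n+2 z's, where the shown terms are n = 2, 3, 4, 5.
Setting n = 6 gives 13, 20, 14 characters in each block.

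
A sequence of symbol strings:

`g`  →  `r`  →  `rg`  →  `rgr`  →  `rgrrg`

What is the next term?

From term 3 onward, concatenate the last term with the second-to-last: r·g = rg, rg·r = rgr, …
So term 6 is rgrrg·rgr.

rgrrgrgr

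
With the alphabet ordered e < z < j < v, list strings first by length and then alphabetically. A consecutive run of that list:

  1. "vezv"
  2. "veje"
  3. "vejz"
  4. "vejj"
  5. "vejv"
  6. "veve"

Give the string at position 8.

Stepping forward 2 times from veve: veve → vevz, then the target.

vevj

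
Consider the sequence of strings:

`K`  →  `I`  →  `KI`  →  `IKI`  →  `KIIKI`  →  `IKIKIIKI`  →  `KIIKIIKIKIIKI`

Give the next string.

Each term (from the third on) is the two preceding terms concatenated in order: term 3 = K·I = KI.
So term 8 is IKIKIIKI·KIIKIIKIKIIKI.

IKIKIIKIKIIKIIKIKIIKI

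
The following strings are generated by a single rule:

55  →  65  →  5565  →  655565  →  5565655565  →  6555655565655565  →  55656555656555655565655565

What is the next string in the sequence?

This is a Fibonacci-style word recurrence s(k) = s(k−2)·s(k−1): e.g. 55·65 = 5565.
The next term joins 6555655565655565 and 55656555656555655565655565.

655565556565556555656555656555655565655565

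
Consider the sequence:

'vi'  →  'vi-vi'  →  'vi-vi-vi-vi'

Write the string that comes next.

vi-vi-vi-vi-vi-vi-vi-vi

s(k+1) = s(k)·-·s(k) — each term doubles the last with '-' between the halves.
One more doubling of vi-vi-vi-vi gives the answer.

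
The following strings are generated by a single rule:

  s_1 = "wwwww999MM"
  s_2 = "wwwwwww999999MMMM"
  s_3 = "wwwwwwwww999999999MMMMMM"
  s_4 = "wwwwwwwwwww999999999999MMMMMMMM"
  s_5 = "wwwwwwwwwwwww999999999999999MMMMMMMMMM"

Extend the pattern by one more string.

wwwwwwwwwwwwwww999999999999999999MMMMMMMMMMMM

The n-th term is 2n+3 w's then 3n 9's then 2n M's (n = 1, 2, …).
At n = 6 the blocks have lengths 15, 18, 12.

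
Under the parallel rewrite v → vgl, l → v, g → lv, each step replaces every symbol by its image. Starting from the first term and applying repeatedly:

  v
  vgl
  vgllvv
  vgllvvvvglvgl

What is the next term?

φ(vgllvvvvglvgl) expands symbol-by-symbol to vgl lv v v vgl vgl vgl vgl lv v vgl lv v; joining the 13 pieces gives the next term.

vgllvvvvglvglvglvgllvvvgllvv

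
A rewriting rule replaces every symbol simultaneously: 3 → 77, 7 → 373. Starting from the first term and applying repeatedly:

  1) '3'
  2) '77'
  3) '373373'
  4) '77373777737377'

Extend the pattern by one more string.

φ(77373777737377) expands symbol-by-symbol to 373 373 77 373 77 373 373 373 373 77 373 77 373 373; joining the 14 pieces gives the next term.

37337377373773733733733737737377373373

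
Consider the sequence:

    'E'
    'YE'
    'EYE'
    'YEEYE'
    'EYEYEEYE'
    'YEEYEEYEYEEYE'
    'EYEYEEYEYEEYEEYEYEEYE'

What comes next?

Each term (from the third on) is the two preceding terms concatenated in order: term 3 = E·YE = EYE.
The next term joins YEEYEEYEYEEYE and EYEYEEYEYEEYEEYEYEEYE.

YEEYEEYEYEEYEEYEYEEYEYEEYEEYEYEEYE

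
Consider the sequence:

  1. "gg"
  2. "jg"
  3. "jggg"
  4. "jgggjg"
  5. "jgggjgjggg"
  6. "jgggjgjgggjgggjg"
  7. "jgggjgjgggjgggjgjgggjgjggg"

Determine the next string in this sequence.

jgggjgjgggjgggjgjgggjgjgggjgggjgjgggjgggjg

This is a Fibonacci-style word recurrence s(k) = s(k−1)·s(k−2): e.g. jg·gg = jggg.
Continuing: jgggjgjgggjgggjgjgggjgjggg · jgggjgjgggjgggjg gives term 8.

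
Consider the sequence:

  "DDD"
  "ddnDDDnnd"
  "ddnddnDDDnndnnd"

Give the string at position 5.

Every step adds ddn to the front and nnd to the end of the previous string.
From ddnddnDDDnndnnd, 2 further steps: ddnddnDDDnndnnd → ddnddnddnDDDnndnndnnd → (answer).

ddnddnddnddnDDDnndnndnndnnd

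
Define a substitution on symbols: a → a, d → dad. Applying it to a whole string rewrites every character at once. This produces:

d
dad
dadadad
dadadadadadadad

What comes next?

Rewriting the 15 symbols of dadadadadadadad one by one yields dad a dad a dad a dad a dad a dad a dad a dad; concatenated:

dadadadadadadadadadadadadadadad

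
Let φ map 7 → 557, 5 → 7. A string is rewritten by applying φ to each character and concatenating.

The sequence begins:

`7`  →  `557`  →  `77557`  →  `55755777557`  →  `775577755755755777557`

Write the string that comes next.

5575577755755755777557775577755755755777557

Replace each of the 21 characters of 775577755755755777557 in place — 557 557 7 7 557 557 557 7 7 557 7 7 557 7 7 557 557 557 7 7 557 — and concatenate.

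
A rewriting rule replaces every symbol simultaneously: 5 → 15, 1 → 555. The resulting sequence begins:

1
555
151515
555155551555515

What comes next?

Applying the rule to each of the 15 symbols of 555155551555515 gives the pieces 15 15 15 555 15 15 15 15 555 15 15 15 15 555 15, which concatenate to the answer.

151515555151515155551515151555515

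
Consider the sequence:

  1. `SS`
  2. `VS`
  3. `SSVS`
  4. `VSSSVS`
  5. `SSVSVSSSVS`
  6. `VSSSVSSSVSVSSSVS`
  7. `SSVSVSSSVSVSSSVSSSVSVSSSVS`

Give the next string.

This is a Fibonacci-style word recurrence s(k) = s(k−2)·s(k−1): e.g. SS·VS = SSVS.
The next term joins VSSSVSSSVSVSSSVS and SSVSVSSSVSVSSSVSSSVSVSSSVS.

VSSSVSSSVSVSSSVSSSVSVSSSVSVSSSVSSSVSVSSSVS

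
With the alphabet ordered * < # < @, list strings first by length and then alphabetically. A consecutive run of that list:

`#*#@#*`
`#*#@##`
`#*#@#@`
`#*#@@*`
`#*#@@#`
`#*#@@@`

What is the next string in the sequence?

#*@***

Find the rightmost character of #*#@@@ below @, bump it to the next letter, and reset everything to its right to *.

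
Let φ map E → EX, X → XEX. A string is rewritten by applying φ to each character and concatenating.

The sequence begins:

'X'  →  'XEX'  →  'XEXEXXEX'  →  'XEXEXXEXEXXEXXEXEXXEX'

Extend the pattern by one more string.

φ(XEXEXXEXEXXEXXEXEXXEX) expands symbol-by-symbol to XEX EX XEX EX XEX XEX EX XEX EX XEX XEX EX XEX XEX EX XEX EX XEX XEX EX XEX; joining the 21 pieces gives the next term.

XEXEXXEXEXXEXXEXEXXEXEXXEXXEXEXXEXXEXEXXEXEXXEXXEXEXXEX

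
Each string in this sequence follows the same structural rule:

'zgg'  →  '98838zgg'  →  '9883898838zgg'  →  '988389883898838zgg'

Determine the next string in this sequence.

Every step adds 98838 at the front: s(k+1) = 98838·s(k).
So the next term is 98838·988389883898838zgg.

98838988389883898838zgg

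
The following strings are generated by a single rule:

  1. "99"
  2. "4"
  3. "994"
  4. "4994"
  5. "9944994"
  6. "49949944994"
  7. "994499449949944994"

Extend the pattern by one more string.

49949944994994499449949944994

This is a Fibonacci-style word recurrence s(k) = s(k−2)·s(k−1): e.g. 99·4 = 994.
So term 8 is 49949944994·994499449949944994.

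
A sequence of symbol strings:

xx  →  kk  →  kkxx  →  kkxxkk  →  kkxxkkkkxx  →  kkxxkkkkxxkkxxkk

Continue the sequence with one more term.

kkxxkkkkxxkkxxkkkkxxkkkkxx

Each term (from the third on) is the previous term followed by the one before it: term 3 = kk·xx = kkxx.
The next term joins kkxxkkkkxxkkxxkk and kkxxkkkkxx.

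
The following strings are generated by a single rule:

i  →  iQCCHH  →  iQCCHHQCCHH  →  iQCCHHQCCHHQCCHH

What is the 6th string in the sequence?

Every step adds QCCHH to the end: s(k+1) = s(k)·QCCHH.
From iQCCHHQCCHHQCCHH, 2 further steps: iQCCHHQCCHHQCCHH → iQCCHHQCCHHQCCHHQCCHH → (answer).

iQCCHHQCCHHQCCHHQCCHHQCCHH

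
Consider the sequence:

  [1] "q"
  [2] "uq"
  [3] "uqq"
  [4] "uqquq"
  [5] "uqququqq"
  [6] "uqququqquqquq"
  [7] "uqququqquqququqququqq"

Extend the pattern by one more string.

Each term (from the third on) is the previous term followed by the one before it: term 3 = uq·q = uqq.
So term 8 is uqququqquqququqququqq·uqququqquqquq.

uqququqquqququqququqquqququqquqquq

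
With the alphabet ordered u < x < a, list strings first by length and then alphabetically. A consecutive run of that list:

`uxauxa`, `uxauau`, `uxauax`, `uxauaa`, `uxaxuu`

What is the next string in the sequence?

Find the rightmost character of uxaxuu below a, bump it to the next letter, and reset everything to its right to u.

uxaxux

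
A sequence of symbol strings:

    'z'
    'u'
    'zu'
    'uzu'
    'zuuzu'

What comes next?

uzuzuuzu

From term 3 onward, concatenate the second-to-last term with the last: z·u = zu, u·zu = uzu, …
Continuing: uzu · zuuzu gives term 6.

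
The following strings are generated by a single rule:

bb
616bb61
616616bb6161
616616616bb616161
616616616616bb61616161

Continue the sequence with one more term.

s(k+1) = 616·s(k)·61, so each term gains 616 as a prefix and 61 as a suffix.
One more step from 616616616616bb61616161 gives the answer.

616616616616616bb6161616161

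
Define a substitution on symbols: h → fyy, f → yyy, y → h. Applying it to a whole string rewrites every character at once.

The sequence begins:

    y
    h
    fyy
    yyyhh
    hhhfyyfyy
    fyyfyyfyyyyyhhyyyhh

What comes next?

yyyhhyyyhhyyyhhhhhfyyfyyhhhfyyfyy

Replace each of the 19 characters of fyyfyyfyyyyyhhyyyhh in place — yyy h h yyy h h yyy h h h h h fyy fyy h h h fyy fyy — and concatenate.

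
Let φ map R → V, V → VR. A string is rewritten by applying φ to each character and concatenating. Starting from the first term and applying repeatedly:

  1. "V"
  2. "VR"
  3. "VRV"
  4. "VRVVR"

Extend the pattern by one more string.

Expanding VRVVR: V→VR, R→V, V→VR, V→VR, R→V. Concatenated: VR V VR VR V.

VRVVRVRV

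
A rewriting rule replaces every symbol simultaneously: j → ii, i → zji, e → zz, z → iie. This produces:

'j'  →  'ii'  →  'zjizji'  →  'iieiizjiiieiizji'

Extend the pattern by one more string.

Replace each of the 16 characters of iieiizjiiieiizji in place — zji zji zz zji zji iie ii zji zji zji zz zji zji iie ii zji — and concatenate.

zjizjizzzjizjiiieiizjizjizjizzzjizjiiieiizji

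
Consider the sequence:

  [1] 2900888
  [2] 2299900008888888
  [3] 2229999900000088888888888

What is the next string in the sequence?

2222999999900000000888888888888888

Term n consists of n 2's, followed by 2n-1 9's, followed by 2n 0's, followed by 4n-1 8's (n = 1, 2, …).
Setting n = 4 gives 4, 7, 8, 15 characters in each block.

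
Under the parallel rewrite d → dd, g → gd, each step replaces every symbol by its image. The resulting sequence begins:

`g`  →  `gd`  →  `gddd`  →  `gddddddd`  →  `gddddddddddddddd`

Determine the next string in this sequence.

gddddddddddddddddddddddddddddddd

Replace each of the 16 characters of gddddddddddddddd in place — gd dd dd dd dd dd dd dd dd dd dd dd dd dd dd dd — and concatenate.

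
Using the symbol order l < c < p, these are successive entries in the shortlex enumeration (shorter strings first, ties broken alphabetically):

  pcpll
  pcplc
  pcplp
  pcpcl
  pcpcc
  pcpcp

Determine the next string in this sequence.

Find the rightmost character of pcpcp below p, bump it to the next letter, and reset everything to its right to l.

pcppl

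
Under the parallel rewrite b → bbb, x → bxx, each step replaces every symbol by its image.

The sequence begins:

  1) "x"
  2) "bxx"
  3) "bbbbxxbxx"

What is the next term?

bbbbbbbbbbbbbxxbxxbbbbxxbxx

Apply φ to bbbbxxbxx symbol by symbol: b→bbb, b→bbb, b→bbb, b→bbb, x→bxx, x→bxx, b→bbb, x→bxx, x→bxx; joined: bbb bbb bbb bbb bxx bxx bbb bxx bxx.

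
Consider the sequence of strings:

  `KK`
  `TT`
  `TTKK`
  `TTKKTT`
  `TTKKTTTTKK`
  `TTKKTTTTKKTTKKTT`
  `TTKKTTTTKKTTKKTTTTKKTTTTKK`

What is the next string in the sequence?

TTKKTTTTKKTTKKTTTTKKTTTTKKTTKKTTTTKKTTKKTT

From term 3 onward, concatenate the last term with the second-to-last: TT·KK = TTKK, TTKK·TT = TTKKTT, …
Continuing: TTKKTTTTKKTTKKTTTTKKTTTTKK · TTKKTTTTKKTTKKTT gives term 8.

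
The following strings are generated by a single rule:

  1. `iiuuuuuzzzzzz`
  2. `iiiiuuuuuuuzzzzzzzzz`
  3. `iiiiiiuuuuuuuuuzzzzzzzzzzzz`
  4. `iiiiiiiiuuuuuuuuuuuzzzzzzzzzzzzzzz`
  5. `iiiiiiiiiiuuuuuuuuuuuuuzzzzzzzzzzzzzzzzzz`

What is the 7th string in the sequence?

Term n consists of 2n-2 i's, followed by 2n+1 u's, followed by 3n z's, where the shown terms are n = 2, 3, 4, 5, 6.
For term 7, n = 8, so the run lengths are 14, 17, 24.

iiiiiiiiiiiiiiuuuuuuuuuuuuuuuuuzzzzzzzzzzzzzzzzzzzzzzzz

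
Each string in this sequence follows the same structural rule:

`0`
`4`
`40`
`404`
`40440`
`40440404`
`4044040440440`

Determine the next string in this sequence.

Each term (from the third on) is the previous term followed by the one before it: term 3 = 4·0 = 40.
Continuing: 4044040440440 · 40440404 gives term 8.

404404044044040440404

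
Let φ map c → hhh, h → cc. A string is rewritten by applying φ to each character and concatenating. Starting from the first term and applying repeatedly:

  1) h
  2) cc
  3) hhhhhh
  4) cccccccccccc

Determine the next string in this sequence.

hhhhhhhhhhhhhhhhhhhhhhhhhhhhhhhhhhhh

Expanding cccccccccccc: c→hhh, c→hhh, c→hhh, c→hhh, c→hhh, c→hhh, c→hhh, c→hhh, c→hhh, c→hhh, c→hhh, c→hhh. Concatenated: hhh hhh hhh hhh hhh hhh hhh hhh hhh hhh hhh hhh.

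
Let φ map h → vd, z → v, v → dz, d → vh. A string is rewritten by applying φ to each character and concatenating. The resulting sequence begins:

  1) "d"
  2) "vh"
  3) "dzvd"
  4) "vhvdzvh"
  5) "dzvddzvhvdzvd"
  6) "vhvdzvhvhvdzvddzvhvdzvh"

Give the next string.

φ(vhvdzvhvhvdzvddzvhvdzvh) expands symbol-by-symbol to dz vd dz vh v dz vd dz vd dz vh v dz vh vh v dz vd dz vh v dz vd; joining the 23 pieces gives the next term.

dzvddzvhvdzvddzvddzvhvdzvhvhvdzvddzvhvdzvd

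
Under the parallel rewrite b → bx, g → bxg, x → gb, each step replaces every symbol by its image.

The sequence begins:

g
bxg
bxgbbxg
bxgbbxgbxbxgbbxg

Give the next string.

φ(bxgbbxgbxbxgbbxg) expands symbol-by-symbol to bx gb bxg bx bx gb bxg bx gb bx gb bxg bx bx gb bxg; joining the 16 pieces gives the next term.

bxgbbxgbxbxgbbxgbxgbbxgbbxgbxbxgbbxg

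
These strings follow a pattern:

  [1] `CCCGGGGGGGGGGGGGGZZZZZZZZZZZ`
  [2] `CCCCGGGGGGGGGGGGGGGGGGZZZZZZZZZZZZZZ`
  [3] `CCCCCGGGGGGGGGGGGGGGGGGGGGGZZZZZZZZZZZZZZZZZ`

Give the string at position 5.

Term n consists of n C's, followed by 4n+2 G's, followed by 3n+2 Z's, where the shown terms are n = 3, 4, 5.
Setting n = 7 gives 7, 30, 23 characters in each block.

CCCCCCCGGGGGGGGGGGGGGGGGGGGGGGGGGGGGGZZZZZZZZZZZZZZZZZZZZZZZ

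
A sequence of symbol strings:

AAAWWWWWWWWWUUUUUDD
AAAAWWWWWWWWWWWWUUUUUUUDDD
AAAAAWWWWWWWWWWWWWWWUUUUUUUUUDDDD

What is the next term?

AAAAAAWWWWWWWWWWWWWWWWWWUUUUUUUUUUUDDDDD

The n-th term is n A's then 3n W's then 2n-1 U's then n-1 D's, where the shown terms are n = 3, 4, 5.
At n = 6 the blocks have lengths 6, 18, 11, 5.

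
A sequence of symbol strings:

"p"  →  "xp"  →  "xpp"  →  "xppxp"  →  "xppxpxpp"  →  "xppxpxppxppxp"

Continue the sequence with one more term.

xppxpxppxppxpxppxpxpp

From term 3 onward, concatenate the last term with the second-to-last: xp·p = xpp, xpp·xp = xppxp, …
So term 7 is xppxpxppxppxp·xppxpxpp.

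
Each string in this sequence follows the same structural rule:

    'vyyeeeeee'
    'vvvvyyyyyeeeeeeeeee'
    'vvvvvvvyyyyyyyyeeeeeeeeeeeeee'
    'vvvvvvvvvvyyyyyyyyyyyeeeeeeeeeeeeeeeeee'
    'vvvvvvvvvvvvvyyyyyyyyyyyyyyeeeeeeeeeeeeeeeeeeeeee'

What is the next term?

The n-th term is 3n-2 v's then 3n-1 y's then 4n+2 e's (n = 1, 2, …).
At n = 6 the blocks have lengths 16, 17, 26.

vvvvvvvvvvvvvvvvyyyyyyyyyyyyyyyyyeeeeeeeeeeeeeeeeeeeeeeeeee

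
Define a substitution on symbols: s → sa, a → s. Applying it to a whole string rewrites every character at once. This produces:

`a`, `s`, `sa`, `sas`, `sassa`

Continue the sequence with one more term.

Apply φ to sassa symbol by symbol: s→sa, a→s, s→sa, s→sa, a→s; joined: sa s sa sa s.

sassasas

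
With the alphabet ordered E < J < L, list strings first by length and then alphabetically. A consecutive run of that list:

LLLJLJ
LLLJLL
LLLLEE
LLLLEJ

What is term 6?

Advancing 2 positions from LLLLEJ through LLLLEJ → LLLLEL reaches term 6.

LLLLJE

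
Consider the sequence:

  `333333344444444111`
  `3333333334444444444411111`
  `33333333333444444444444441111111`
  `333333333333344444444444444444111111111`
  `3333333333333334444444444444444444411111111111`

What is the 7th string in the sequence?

The n-th term is 2n+3 3's then 3n+2 4's then 2n-1 1's, where the shown terms are n = 2, 3, 4, 5, 6.
For term 7, n = 8, so the run lengths are 19, 26, 15.

333333333333333333344444444444444444444444444111111111111111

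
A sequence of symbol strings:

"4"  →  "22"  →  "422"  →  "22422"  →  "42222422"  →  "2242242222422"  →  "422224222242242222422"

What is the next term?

2242242222422422224222242242222422

This is a Fibonacci-style word recurrence s(k) = s(k−2)·s(k−1): e.g. 4·22 = 422.
The next term joins 2242242222422 and 422224222242242222422.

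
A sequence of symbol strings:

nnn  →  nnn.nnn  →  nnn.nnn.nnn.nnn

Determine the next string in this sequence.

s(k+1) = s(k)·.·s(k) — each term doubles the last with '.' between the halves.
So the next term is two copies of nnn.nnn.nnn.nnn with '.' between the halves.

nnn.nnn.nnn.nnn.nnn.nnn.nnn.nnn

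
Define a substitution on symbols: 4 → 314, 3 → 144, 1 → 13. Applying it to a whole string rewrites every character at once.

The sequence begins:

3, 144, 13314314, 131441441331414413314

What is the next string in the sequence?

Replace each of the 21 characters of 131441441331414413314 in place — 13 144 13 314 314 13 314 314 13 144 144 13 314 13 314 314 13 144 144 13 314 — and concatenate.

1314413314314133143141314414413314133143141314414413314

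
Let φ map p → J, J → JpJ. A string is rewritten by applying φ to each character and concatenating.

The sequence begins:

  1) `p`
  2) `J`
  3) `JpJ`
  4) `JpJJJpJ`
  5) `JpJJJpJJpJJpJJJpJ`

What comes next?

Replace each of the 17 characters of JpJJJpJJpJJpJJJpJ in place — JpJ J JpJ JpJ JpJ J JpJ JpJ J JpJ JpJ J JpJ JpJ JpJ J JpJ — and concatenate.

JpJJJpJJpJJpJJJpJJpJJJpJJpJJJpJJpJJpJJJpJ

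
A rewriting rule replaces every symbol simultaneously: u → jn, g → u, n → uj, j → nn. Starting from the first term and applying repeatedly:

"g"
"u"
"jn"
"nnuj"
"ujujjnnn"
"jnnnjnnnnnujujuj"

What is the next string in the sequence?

Applying the rule to each of the 16 symbols of jnnnjnnnnnujujuj gives the pieces nn uj uj uj nn uj uj uj uj uj jn nn jn nn jn nn, which concatenate to the answer.

nnujujujnnujujujujujjnnnjnnnjnnn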